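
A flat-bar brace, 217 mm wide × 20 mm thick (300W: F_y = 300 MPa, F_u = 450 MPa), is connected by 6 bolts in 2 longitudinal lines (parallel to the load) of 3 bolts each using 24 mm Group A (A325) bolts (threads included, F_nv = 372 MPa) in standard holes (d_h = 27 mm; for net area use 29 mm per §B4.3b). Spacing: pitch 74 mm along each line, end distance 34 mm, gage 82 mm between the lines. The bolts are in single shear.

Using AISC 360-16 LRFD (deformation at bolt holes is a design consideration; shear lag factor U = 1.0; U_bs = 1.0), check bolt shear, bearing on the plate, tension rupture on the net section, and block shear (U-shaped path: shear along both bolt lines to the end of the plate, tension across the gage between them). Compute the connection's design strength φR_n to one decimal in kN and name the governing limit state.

757.3 kN (bolt shear governs)

Bolt shear: A_b = π(24)²/4 = 452.39 mm². φR_n = 0.75 × 372 × 452.39 × 6 × 1 = 757.3 kN.
Bearing (20 mm plate, F_u = 450 MPa): end bolts L_c = 34 − 27/2 = 20.5, R_n = min(1.2×20.5×20×450, 2.4×24×20×450) = 221.4 kN/bolt; interior L_c = 74 − 27 = 47, R_n = 507.6 kN/bolt. φR_n = 0.75 × (2×221.4 + 4×507.6) = 1854.9 kN.
Tension rupture (net): A_n = (217 − 2×29)×20 = 3180 mm² (U = 1.0, A_e = A_n). φR_n = 0.75 × 450 × 3180 = 1073.3 kN.
Block shear: shear path 2×[34+2×74] = 2×182 mm, A_gv = 7280, A_nv = 2×(182 − 2.5×29)×20 = 4380 mm²; tension across gage: (82 − 1×29)×20 = 1060 mm². R_n = min(0.6×450×4380, 0.6×300×7280) + 1.0×450×1060 = min(1182.6, 1310.4) + 477 = 1659.6 kN. φR_n = 0.75 × 1659.6 = 1244.7 kN.
Governing: min(757.3, 1854.9, 1073.3, 1244.7) = 757.3 kN → bolt shear.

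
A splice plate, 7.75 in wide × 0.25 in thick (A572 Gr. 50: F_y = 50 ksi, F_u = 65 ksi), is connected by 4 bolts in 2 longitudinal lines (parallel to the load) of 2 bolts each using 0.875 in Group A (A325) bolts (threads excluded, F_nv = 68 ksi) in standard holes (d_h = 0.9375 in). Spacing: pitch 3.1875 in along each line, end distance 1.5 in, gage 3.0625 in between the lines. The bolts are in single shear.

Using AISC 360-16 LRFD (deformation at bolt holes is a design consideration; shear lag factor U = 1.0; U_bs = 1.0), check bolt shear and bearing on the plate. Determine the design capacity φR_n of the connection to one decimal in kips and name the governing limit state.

Bolt shear: A_b = π(0.875)²/4 = 0.60132 in². φR_n = 0.75 × 68 × 0.60132 × 4 × 1 = 122.7 kips.
Bearing (0.25 in plate, F_u = 65 ksi): end bolts L_c = 1.5 − 0.9375/2 = 1.03125, R_n = min(1.2×1.03125×0.25×65, 2.4×0.875×0.25×65) = 20.109 kips/bolt; interior L_c = 3.1875 − 0.9375 = 2.25, R_n = 34.125 kips/bolt. φR_n = 0.75 × (2×20.109 + 2×34.125) = 81.4 kips.
Governing: min(122.7, 81.4) = 81.4 kips → bearing.

81.4 kips (bearing governs)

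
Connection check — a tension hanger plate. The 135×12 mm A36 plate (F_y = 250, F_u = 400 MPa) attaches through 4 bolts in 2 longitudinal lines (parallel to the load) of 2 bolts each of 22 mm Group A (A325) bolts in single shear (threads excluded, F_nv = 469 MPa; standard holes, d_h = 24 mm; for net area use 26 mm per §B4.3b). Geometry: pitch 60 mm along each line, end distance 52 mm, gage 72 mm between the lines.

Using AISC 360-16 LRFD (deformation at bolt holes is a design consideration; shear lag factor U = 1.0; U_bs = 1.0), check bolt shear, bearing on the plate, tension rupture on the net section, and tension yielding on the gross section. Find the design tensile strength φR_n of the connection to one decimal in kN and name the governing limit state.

Bolt shear: A_b = π(22)²/4 = 380.13 mm². φR_n = 0.75 × 469 × 380.13 × 4 × 1 = 534.8 kN.
Bearing (12 mm plate, F_u = 400 MPa): end bolts L_c = 52 − 24/2 = 40, R_n = min(1.2×40×12×400, 2.4×22×12×400) = 230.4 kN/bolt; interior L_c = 60 − 24 = 36, R_n = 207.36 kN/bolt. φR_n = 0.75 × (2×230.4 + 2×207.36) = 656.6 kN.
Tension rupture (net): A_n = (135 − 2×26)×12 = 996 mm² (U = 1.0, A_e = A_n). φR_n = 0.75 × 400 × 996 = 298.8 kN.
Tension yield (gross): A_g = 135×12 = 1620 mm². φR_n = 0.90 × 250 × 1620 = 364.5 kN.
Governing: min(534.8, 656.6, 298.8, 364.5) = 298.8 kN → net-section rupture.

298.8 kN (net-section rupture governs)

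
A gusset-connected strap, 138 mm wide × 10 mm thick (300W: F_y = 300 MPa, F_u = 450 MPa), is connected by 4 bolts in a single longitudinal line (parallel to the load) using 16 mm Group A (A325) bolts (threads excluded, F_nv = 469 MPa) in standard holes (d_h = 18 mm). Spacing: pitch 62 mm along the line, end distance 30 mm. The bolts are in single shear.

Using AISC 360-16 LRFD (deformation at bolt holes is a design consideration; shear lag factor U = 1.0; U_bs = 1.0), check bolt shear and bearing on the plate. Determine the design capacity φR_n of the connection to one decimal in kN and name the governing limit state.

Bolt shear: A_b = π(16)²/4 = 201.06 mm². φR_n = 0.75 × 469 × 201.06 × 4 × 1 = 282.9 kN.
Bearing (10 mm plate, F_u = 450 MPa): end bolts L_c = 30 − 18/2 = 21, R_n = min(1.2×21×10×450, 2.4×16×10×450) = 113.4 kN/bolt; interior L_c = 62 − 18 = 44, R_n = 172.8 kN/bolt. φR_n = 0.75 × (1×113.4 + 3×172.8) = 473.9 kN.
Governing: min(282.9, 473.9) = 282.9 kN → bolt shear.

282.9 kN (bolt shear governs)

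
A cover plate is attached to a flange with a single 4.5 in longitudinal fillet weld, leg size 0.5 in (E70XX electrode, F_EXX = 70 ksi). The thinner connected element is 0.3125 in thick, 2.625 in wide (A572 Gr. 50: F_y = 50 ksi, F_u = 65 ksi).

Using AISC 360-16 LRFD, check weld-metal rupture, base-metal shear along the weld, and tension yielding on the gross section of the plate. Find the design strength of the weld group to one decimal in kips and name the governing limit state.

36.9 kips (gross-section yield governs)

Weld metal: throat = 0.707×0.5 = 0.3535 in, L = 4.5 in. φR_n = 0.75 × 0.6 × 70 × 0.3535 × 4.5 = 50.1 kips.
Base metal shear (0.3125 in plate): yield φR_n = 1.0×0.6×50×0.3125×4.5 = 42.2 kips; rupture φR_n = 0.75×0.6×65×0.3125×4.5 = 41.1 kips; take 41.1 kips (rupture).
Tension yield (gross): A_g = 2.625×0.3125 = 0.82031 in². φR_n = 0.90 × 50 × 0.82031 = 36.9 kips.
Governing: min(50.1, 41.1, 36.9) = 36.9 kips → gross-section yield.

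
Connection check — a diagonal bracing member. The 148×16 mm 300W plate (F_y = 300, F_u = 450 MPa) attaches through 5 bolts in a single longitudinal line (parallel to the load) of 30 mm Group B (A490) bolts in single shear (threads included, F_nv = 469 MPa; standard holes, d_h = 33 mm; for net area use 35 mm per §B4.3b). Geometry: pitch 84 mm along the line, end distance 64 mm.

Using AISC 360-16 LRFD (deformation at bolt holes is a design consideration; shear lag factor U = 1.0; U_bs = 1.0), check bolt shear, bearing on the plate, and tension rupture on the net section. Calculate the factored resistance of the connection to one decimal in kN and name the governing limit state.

610.2 kN (net-section rupture governs)

Bolt shear: A_b = π(30)²/4 = 706.86 mm². φR_n = 0.75 × 469 × 706.86 × 5 × 1 = 1243.2 kN.
Bearing (16 mm plate, F_u = 450 MPa): end bolts L_c = 64 − 33/2 = 47.5, R_n = min(1.2×47.5×16×450, 2.4×30×16×450) = 410.4 kN/bolt; interior L_c = 84 − 33 = 51, R_n = 440.64 kN/bolt. φR_n = 0.75 × (1×410.4 + 4×440.64) = 1629.7 kN.
Tension rupture (net): A_n = (148 − 1×35)×16 = 1808 mm² (U = 1.0, A_e = A_n). φR_n = 0.75 × 450 × 1808 = 610.2 kN.
Governing: min(1243.2, 1629.7, 610.2) = 610.2 kN → net-section rupture.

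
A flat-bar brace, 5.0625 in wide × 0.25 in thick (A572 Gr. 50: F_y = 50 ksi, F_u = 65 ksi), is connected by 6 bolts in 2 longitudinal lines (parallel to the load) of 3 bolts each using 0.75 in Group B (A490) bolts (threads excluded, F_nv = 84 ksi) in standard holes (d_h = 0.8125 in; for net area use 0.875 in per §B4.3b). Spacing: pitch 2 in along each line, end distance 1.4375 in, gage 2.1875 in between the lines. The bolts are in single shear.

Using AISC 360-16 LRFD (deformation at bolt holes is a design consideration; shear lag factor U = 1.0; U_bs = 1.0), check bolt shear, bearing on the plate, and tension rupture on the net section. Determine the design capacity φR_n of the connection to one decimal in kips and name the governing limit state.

40.4 kips (net-section rupture governs)

Bolt shear: A_b = π(0.75)²/4 = 0.44179 in². φR_n = 0.75 × 84 × 0.44179 × 6 × 1 = 167.0 kips.
Bearing (0.25 in plate, F_u = 65 ksi): end bolts L_c = 1.4375 − 0.8125/2 = 1.03125, R_n = min(1.2×1.03125×0.25×65, 2.4×0.75×0.25×65) = 20.109 kips/bolt; interior L_c = 2 − 0.8125 = 1.1875, R_n = 23.156 kips/bolt. φR_n = 0.75 × (2×20.109 + 4×23.156) = 99.6 kips.
Tension rupture (net): A_n = (5.0625 − 2×0.875)×0.25 = 0.82813 in² (U = 1.0, A_e = A_n). φR_n = 0.75 × 65 × 0.82813 = 40.4 kips.
Governing: min(167.0, 99.6, 40.4) = 40.4 kips → net-section rupture.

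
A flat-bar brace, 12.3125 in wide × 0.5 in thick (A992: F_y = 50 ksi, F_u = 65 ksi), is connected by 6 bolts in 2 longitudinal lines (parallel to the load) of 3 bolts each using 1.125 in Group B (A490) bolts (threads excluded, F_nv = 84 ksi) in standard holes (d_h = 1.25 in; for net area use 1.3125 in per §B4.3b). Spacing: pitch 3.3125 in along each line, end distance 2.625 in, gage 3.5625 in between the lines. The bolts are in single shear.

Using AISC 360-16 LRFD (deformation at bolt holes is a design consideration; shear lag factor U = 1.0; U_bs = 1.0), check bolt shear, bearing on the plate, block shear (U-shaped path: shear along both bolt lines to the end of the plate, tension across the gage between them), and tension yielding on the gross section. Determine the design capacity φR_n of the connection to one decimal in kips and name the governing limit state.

Bolt shear: A_b = π(1.125)²/4 = 0.99402 in². φR_n = 0.75 × 84 × 0.99402 × 6 × 1 = 375.7 kips.
Bearing (0.5 in plate, F_u = 65 ksi): end bolts L_c = 2.625 − 1.25/2 = 2, R_n = min(1.2×2×0.5×65, 2.4×1.125×0.5×65) = 78 kips/bolt; interior L_c = 3.3125 − 1.25 = 2.0625, R_n = 80.438 kips/bolt. φR_n = 0.75 × (2×78 + 4×80.438) = 358.3 kips.
Block shear: shear path 2×[2.625+2×3.3125] = 2×9.25 in, A_gv = 9.25, A_nv = 2×(9.25 − 2.5×1.3125)×0.5 = 5.9688 in²; tension across gage: (3.5625 − 1×1.3125)×0.5 = 1.125 in². R_n = min(0.6×65×5.9688, 0.6×50×9.25) + 1.0×65×1.125 = min(232.78, 277.5) + 73.125 = 305.91 kips. φR_n = 0.75 × 305.91 = 229.4 kips.
Tension yield (gross): A_g = 12.3125×0.5 = 6.1563 in². φR_n = 0.90 × 50 × 6.1563 = 277.0 kips.
Governing: min(375.7, 358.3, 229.4, 277.0) = 229.4 kips → block shear.

229.4 kips (block shear governs)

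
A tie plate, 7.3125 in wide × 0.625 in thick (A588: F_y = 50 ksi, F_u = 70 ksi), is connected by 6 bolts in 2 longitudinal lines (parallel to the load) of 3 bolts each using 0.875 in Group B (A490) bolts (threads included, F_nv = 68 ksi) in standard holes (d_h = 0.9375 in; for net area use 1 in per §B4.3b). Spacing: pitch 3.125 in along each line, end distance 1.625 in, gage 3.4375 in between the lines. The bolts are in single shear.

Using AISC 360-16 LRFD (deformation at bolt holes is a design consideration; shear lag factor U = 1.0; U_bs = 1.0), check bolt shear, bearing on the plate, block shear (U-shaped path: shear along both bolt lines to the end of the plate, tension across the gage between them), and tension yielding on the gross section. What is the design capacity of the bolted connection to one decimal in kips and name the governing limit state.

Bolt shear: A_b = π(0.875)²/4 = 0.60132 in². φR_n = 0.75 × 68 × 0.60132 × 6 × 1 = 184.0 kips.
Bearing (0.625 in plate, F_u = 70 ksi): end bolts L_c = 1.625 − 0.9375/2 = 1.15625, R_n = min(1.2×1.15625×0.625×70, 2.4×0.875×0.625×70) = 60.703 kips/bolt; interior L_c = 3.125 − 0.9375 = 2.1875, R_n = 91.875 kips/bolt. φR_n = 0.75 × (2×60.703 + 4×91.875) = 366.7 kips.
Block shear: shear path 2×[1.625+2×3.125] = 2×7.875 in, A_gv = 9.8438, A_nv = 2×(7.875 − 2.5×1)×0.625 = 6.7188 in²; tension across gage: (3.4375 − 1×1)×0.625 = 1.5234 in². R_n = min(0.6×70×6.7188, 0.6×50×9.8438) + 1.0×70×1.5234 = min(282.19, 295.31) + 106.64 = 388.83 kips. φR_n = 0.75 × 388.83 = 291.6 kips.
Tension yield (gross): A_g = 7.3125×0.625 = 4.5703 in². φR_n = 0.90 × 50 × 4.5703 = 205.7 kips.
Governing: min(184.0, 366.7, 291.6, 205.7) = 184.0 kips → bolt shear.

184.0 kips (bolt shear governs)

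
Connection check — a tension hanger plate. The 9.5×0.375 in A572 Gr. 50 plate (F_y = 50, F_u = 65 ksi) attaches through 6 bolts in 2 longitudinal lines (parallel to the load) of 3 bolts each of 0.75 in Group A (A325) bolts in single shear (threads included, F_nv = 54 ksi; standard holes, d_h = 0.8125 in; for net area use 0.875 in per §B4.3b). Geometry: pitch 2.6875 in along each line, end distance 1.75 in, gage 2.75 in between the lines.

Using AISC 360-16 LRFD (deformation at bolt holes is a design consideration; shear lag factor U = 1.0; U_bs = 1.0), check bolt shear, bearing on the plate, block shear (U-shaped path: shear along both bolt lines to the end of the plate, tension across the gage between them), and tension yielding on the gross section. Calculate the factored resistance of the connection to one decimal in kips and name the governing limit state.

107.4 kips (bolt shear governs)

Bolt shear: A_b = π(0.75)²/4 = 0.44179 in². φR_n = 0.75 × 54 × 0.44179 × 6 × 1 = 107.4 kips.
Bearing (0.375 in plate, F_u = 65 ksi): end bolts L_c = 1.75 − 0.8125/2 = 1.34375, R_n = min(1.2×1.34375×0.375×65, 2.4×0.75×0.375×65) = 39.305 kips/bolt; interior L_c = 2.6875 − 0.8125 = 1.875, R_n = 43.875 kips/bolt. φR_n = 0.75 × (2×39.305 + 4×43.875) = 190.6 kips.
Block shear: shear path 2×[1.75+2×2.6875] = 2×7.125 in, A_gv = 5.3438, A_nv = 2×(7.125 − 2.5×0.875)×0.375 = 3.7031 in²; tension across gage: (2.75 − 1×0.875)×0.375 = 0.70313 in². R_n = min(0.6×65×3.7031, 0.6×50×5.3438) + 1.0×65×0.70313 = min(144.42, 160.31) + 45.703 = 190.12 kips. φR_n = 0.75 × 190.12 = 142.6 kips.
Tension yield (gross): A_g = 9.5×0.375 = 3.5625 in². φR_n = 0.90 × 50 × 3.5625 = 160.3 kips.
Governing: min(107.4, 190.6, 142.6, 160.3) = 107.4 kips → bolt shear.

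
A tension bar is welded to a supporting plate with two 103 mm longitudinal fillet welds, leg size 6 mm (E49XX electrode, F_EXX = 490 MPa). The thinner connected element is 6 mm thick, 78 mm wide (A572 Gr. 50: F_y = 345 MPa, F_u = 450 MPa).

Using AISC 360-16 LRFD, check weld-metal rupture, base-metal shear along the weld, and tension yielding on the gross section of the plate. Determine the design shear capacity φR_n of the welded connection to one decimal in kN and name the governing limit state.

145.3 kN (gross-section yield governs)

Weld metal: throat = 0.707×6 = 4.242 mm, L = 2×103 = 206 mm. φR_n = 0.75 × 0.6 × 490 × 4.242 × 206 = 192.7 kN.
Base metal shear (6 mm plate): yield φR_n = 1.0×0.6×345×6×206 = 255.9 kN; rupture φR_n = 0.75×0.6×450×6×206 = 250.3 kN; take 250.3 kN (rupture).
Tension yield (gross): A_g = 78×6 = 468 mm². φR_n = 0.90 × 345 × 468 = 145.3 kN.
Governing: min(192.7, 250.3, 145.3) = 145.3 kN → gross-section yield.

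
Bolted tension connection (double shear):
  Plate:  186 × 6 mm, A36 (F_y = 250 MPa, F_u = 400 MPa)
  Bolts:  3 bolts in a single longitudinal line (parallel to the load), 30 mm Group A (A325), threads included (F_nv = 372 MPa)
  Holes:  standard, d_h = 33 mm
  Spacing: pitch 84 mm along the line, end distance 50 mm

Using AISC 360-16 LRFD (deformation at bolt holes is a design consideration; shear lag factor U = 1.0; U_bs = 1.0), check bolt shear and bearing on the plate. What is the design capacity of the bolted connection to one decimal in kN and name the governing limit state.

Bolt shear: A_b = π(30)²/4 = 706.86 mm². φR_n = 0.75 × 372 × 706.86 × 3 × 2 = 1183.3 kN.
Bearing (6 mm plate, F_u = 400 MPa): end bolts L_c = 50 − 33/2 = 33.5, R_n = min(1.2×33.5×6×400, 2.4×30×6×400) = 96.48 kN/bolt; interior L_c = 84 − 33 = 51, R_n = 146.88 kN/bolt. φR_n = 0.75 × (1×96.48 + 2×146.88) = 292.7 kN.
Governing: min(1183.3, 292.7) = 292.7 kN → bearing.

292.7 kN (bearing governs)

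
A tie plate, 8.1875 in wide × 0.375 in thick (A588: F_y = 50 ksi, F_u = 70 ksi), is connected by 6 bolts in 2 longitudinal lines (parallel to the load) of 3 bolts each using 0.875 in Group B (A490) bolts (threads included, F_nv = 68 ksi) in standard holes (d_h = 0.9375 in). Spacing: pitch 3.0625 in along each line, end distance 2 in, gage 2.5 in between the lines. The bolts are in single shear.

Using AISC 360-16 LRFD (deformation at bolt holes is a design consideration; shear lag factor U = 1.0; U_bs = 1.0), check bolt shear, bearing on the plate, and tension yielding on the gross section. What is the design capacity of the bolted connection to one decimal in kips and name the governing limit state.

Bolt shear: A_b = π(0.875)²/4 = 0.60132 in². φR_n = 0.75 × 68 × 0.60132 × 6 × 1 = 184.0 kips.
Bearing (0.375 in plate, F_u = 70 ksi): end bolts L_c = 2 − 0.9375/2 = 1.53125, R_n = min(1.2×1.53125×0.375×70, 2.4×0.875×0.375×70) = 48.234 kips/bolt; interior L_c = 3.0625 − 0.9375 = 2.125, R_n = 55.125 kips/bolt. φR_n = 0.75 × (2×48.234 + 4×55.125) = 237.7 kips.
Tension yield (gross): A_g = 8.1875×0.375 = 3.0703 in². φR_n = 0.90 × 50 × 3.0703 = 138.2 kips.
Governing: min(184.0, 237.7, 138.2) = 138.2 kips → gross-section yield.

138.2 kips (gross-section yield governs)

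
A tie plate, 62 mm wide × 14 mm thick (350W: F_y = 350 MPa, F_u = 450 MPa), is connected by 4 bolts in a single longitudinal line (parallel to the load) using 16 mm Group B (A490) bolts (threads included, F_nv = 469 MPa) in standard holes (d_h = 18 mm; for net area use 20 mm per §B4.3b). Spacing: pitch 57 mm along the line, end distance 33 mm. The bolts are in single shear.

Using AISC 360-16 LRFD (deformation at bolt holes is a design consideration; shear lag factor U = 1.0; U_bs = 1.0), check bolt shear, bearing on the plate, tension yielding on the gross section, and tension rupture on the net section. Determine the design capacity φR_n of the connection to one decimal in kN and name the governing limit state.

Bolt shear: A_b = π(16)²/4 = 201.06 mm². φR_n = 0.75 × 469 × 201.06 × 4 × 1 = 282.9 kN.
Bearing (14 mm plate, F_u = 450 MPa): end bolts L_c = 33 − 18/2 = 24, R_n = min(1.2×24×14×450, 2.4×16×14×450) = 181.44 kN/bolt; interior L_c = 57 − 18 = 39, R_n = 241.92 kN/bolt. φR_n = 0.75 × (1×181.44 + 3×241.92) = 680.4 kN.
Tension yield (gross): A_g = 62×14 = 868 mm². φR_n = 0.90 × 350 × 868 = 273.4 kN.
Tension rupture (net): A_n = (62 − 1×20)×14 = 588 mm² (U = 1.0, A_e = A_n). φR_n = 0.75 × 450 × 588 = 198.5 kN.
Governing: min(282.9, 680.4, 273.4, 198.5) = 198.5 kN → net-section rupture.

198.5 kN (net-section rupture governs)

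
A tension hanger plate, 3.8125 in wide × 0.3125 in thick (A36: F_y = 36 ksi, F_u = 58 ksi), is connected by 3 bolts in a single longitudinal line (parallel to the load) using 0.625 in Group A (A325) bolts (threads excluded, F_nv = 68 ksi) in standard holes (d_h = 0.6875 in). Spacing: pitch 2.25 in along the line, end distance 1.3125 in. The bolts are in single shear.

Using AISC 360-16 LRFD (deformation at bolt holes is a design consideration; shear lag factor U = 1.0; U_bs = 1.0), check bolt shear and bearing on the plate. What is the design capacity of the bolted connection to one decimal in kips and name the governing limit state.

Bolt shear: A_b = π(0.625)²/4 = 0.3068 in². φR_n = 0.75 × 68 × 0.3068 × 3 × 1 = 46.9 kips.
Bearing (0.3125 in plate, F_u = 58 ksi): end bolts L_c = 1.3125 − 0.6875/2 = 0.96875, R_n = min(1.2×0.96875×0.3125×58, 2.4×0.625×0.3125×58) = 21.07 kips/bolt; interior L_c = 2.25 − 0.6875 = 1.5625, R_n = 27.188 kips/bolt. φR_n = 0.75 × (1×21.07 + 2×27.188) = 56.6 kips.
Governing: min(46.9, 56.6) = 46.9 kips → bolt shear.

46.9 kips (bolt shear governs)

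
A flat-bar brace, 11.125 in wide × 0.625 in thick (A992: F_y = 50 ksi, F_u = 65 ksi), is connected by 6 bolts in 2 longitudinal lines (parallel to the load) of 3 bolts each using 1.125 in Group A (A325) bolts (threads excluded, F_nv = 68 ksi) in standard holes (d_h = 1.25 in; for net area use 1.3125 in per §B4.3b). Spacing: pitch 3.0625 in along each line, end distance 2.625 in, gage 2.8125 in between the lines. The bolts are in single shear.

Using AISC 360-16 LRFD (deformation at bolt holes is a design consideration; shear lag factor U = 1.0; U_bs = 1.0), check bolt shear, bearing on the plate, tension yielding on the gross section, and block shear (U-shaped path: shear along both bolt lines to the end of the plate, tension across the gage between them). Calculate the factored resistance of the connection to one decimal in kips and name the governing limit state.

Bolt shear: A_b = π(1.125)²/4 = 0.99402 in². φR_n = 0.75 × 68 × 0.99402 × 6 × 1 = 304.2 kips.
Bearing (0.625 in plate, F_u = 65 ksi): end bolts L_c = 2.625 − 1.25/2 = 2, R_n = min(1.2×2×0.625×65, 2.4×1.125×0.625×65) = 97.5 kips/bolt; interior L_c = 3.0625 − 1.25 = 1.8125, R_n = 88.359 kips/bolt. φR_n = 0.75 × (2×97.5 + 4×88.359) = 411.3 kips.
Tension yield (gross): A_g = 11.125×0.625 = 6.9531 in². φR_n = 0.90 × 50 × 6.9531 = 312.9 kips.
Block shear: shear path 2×[2.625+2×3.0625] = 2×8.75 in, A_gv = 10.938, A_nv = 2×(8.75 − 2.5×1.3125)×0.625 = 6.8359 in²; tension across gage: (2.8125 − 1×1.3125)×0.625 = 0.9375 in². R_n = min(0.6×65×6.8359, 0.6×50×10.938) + 1.0×65×0.9375 = min(266.6, 328.14) + 60.938 = 327.54 kips. φR_n = 0.75 × 327.54 = 245.7 kips.
Governing: min(304.2, 411.3, 312.9, 245.7) = 245.7 kips → block shear.

245.7 kips (block shear governs)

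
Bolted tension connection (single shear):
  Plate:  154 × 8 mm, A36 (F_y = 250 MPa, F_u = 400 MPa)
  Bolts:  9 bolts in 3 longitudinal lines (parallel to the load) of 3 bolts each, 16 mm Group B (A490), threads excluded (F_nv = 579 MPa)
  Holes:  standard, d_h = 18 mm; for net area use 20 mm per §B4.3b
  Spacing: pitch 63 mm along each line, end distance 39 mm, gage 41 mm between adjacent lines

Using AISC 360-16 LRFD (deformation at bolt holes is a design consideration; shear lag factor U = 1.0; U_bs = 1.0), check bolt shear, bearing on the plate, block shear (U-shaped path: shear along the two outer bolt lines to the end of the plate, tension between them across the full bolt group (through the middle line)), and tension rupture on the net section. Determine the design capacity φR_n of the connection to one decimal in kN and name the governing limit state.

Bolt shear: A_b = π(16)²/4 = 201.06 mm². φR_n = 0.75 × 579 × 201.06 × 9 × 1 = 785.8 kN.
Bearing (8 mm plate, F_u = 400 MPa): end bolts L_c = 39 − 18/2 = 30, R_n = min(1.2×30×8×400, 2.4×16×8×400) = 115.2 kN/bolt; interior L_c = 63 − 18 = 45, R_n = 122.88 kN/bolt. φR_n = 0.75 × (3×115.2 + 6×122.88) = 812.2 kN.
Block shear: shear path 2×[39+2×63] = 2×165 mm, A_gv = 2640, A_nv = 2×(165 − 2.5×20)×8 = 1840 mm²; tension across gage: (82 − 2×20)×8 = 336 mm². R_n = min(0.6×400×1840, 0.6×250×2640) + 1.0×400×336 = min(441.6, 396) + 134.4 = 530.4 kN. φR_n = 0.75 × 530.4 = 397.8 kN.
Tension rupture (net): A_n = (154 − 3×20)×8 = 752 mm² (U = 1.0, A_e = A_n). φR_n = 0.75 × 400 × 752 = 225.6 kN.
Governing: min(785.8, 812.2, 397.8, 225.6) = 225.6 kN → net-section rupture.

225.6 kN (net-section rupture governs)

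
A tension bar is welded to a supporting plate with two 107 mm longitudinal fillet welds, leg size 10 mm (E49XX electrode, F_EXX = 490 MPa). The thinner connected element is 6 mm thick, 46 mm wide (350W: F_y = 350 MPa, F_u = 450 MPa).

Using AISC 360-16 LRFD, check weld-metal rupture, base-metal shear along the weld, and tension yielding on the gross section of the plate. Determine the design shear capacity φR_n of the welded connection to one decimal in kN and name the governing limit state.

86.9 kN (gross-section yield governs)

Weld metal: throat = 0.707×10 = 7.07 mm, L = 2×107 = 214 mm. φR_n = 0.75 × 0.6 × 490 × 7.07 × 214 = 333.6 kN.
Base metal shear (6 mm plate): yield φR_n = 1.0×0.6×350×6×214 = 269.6 kN; rupture φR_n = 0.75×0.6×450×6×214 = 260.0 kN; take 260.0 kN (rupture).
Tension yield (gross): A_g = 46×6 = 276 mm². φR_n = 0.90 × 350 × 276 = 86.9 kN.
Governing: min(333.6, 260.0, 86.9) = 86.9 kN → gross-section yield.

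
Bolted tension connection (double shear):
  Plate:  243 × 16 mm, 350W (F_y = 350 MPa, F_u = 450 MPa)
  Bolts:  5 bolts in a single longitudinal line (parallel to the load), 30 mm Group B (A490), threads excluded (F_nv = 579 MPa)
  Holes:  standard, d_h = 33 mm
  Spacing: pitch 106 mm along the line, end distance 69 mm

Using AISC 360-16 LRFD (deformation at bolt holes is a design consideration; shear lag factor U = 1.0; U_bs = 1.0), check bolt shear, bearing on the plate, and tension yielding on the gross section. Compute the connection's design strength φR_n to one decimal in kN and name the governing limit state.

Bolt shear: A_b = π(30)²/4 = 706.86 mm². φR_n = 0.75 × 579 × 706.86 × 5 × 2 = 3069.5 kN.
Bearing (16 mm plate, F_u = 450 MPa): end bolts L_c = 69 − 33/2 = 52.5, R_n = min(1.2×52.5×16×450, 2.4×30×16×450) = 453.6 kN/bolt; interior L_c = 106 − 33 = 73, R_n = 518.4 kN/bolt. φR_n = 0.75 × (1×453.6 + 4×518.4) = 1895.4 kN.
Tension yield (gross): A_g = 243×16 = 3888 mm². φR_n = 0.90 × 350 × 3888 = 1224.7 kN.
Governing: min(3069.5, 1895.4, 1224.7) = 1224.7 kN → gross-section yield.

1224.7 kN (gross-section yield governs)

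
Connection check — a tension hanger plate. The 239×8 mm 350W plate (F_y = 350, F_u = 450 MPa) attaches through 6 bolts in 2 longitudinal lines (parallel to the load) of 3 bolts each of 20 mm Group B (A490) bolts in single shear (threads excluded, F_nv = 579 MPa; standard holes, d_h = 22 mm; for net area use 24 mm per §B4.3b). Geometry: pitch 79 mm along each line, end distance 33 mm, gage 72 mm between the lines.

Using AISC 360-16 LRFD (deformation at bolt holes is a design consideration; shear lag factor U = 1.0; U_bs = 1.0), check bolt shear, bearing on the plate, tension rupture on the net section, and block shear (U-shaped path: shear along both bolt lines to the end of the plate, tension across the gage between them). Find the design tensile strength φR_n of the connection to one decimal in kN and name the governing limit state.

515.7 kN (net-section rupture governs)

Bolt shear: A_b = π(20)²/4 = 314.16 mm². φR_n = 0.75 × 579 × 314.16 × 6 × 1 = 818.5 kN.
Bearing (8 mm plate, F_u = 450 MPa): end bolts L_c = 33 − 22/2 = 22, R_n = min(1.2×22×8×450, 2.4×20×8×450) = 95.04 kN/bolt; interior L_c = 79 − 22 = 57, R_n = 172.8 kN/bolt. φR_n = 0.75 × (2×95.04 + 4×172.8) = 661.0 kN.
Tension rupture (net): A_n = (239 − 2×24)×8 = 1528 mm² (U = 1.0, A_e = A_n). φR_n = 0.75 × 450 × 1528 = 515.7 kN.
Block shear: shear path 2×[33+2×79] = 2×191 mm, A_gv = 3056, A_nv = 2×(191 − 2.5×24)×8 = 2096 mm²; tension across gage: (72 − 1×24)×8 = 384 mm². R_n = min(0.6×450×2096, 0.6×350×3056) + 1.0×450×384 = min(565.92, 641.76) + 172.8 = 738.72 kN. φR_n = 0.75 × 738.72 = 554.0 kN.
Governing: min(818.5, 661.0, 515.7, 554.0) = 515.7 kN → net-section rupture.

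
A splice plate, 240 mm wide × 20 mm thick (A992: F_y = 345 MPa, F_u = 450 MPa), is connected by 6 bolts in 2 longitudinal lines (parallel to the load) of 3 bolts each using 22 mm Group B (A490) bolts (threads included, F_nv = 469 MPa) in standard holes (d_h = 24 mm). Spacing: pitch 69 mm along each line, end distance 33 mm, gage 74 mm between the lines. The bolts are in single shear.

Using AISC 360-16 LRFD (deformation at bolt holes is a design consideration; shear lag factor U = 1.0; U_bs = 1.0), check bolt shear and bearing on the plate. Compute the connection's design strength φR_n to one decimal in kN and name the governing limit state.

802.3 kN (bolt shear governs)

Bolt shear: A_b = π(22)²/4 = 380.13 mm². φR_n = 0.75 × 469 × 380.13 × 6 × 1 = 802.3 kN.
Bearing (20 mm plate, F_u = 450 MPa): end bolts L_c = 33 − 24/2 = 21, R_n = min(1.2×21×20×450, 2.4×22×20×450) = 226.8 kN/bolt; interior L_c = 69 − 24 = 45, R_n = 475.2 kN/bolt. φR_n = 0.75 × (2×226.8 + 4×475.2) = 1765.8 kN.
Governing: min(802.3, 1765.8) = 802.3 kN → bolt shear.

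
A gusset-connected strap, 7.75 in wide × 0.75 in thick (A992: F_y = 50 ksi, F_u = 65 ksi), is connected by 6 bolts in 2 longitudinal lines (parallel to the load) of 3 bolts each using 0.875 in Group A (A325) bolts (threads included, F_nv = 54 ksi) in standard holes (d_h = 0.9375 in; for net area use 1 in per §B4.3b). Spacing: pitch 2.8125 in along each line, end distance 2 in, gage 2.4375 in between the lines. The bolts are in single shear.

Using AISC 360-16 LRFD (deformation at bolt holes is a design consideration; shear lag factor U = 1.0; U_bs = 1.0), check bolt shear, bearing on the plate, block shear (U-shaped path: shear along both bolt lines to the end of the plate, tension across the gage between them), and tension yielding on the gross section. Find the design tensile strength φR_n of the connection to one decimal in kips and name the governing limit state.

146.1 kips (bolt shear governs)

Bolt shear: A_b = π(0.875)²/4 = 0.60132 in². φR_n = 0.75 × 54 × 0.60132 × 6 × 1 = 146.1 kips.
Bearing (0.75 in plate, F_u = 65 ksi): end bolts L_c = 2 − 0.9375/2 = 1.53125, R_n = min(1.2×1.53125×0.75×65, 2.4×0.875×0.75×65) = 89.578 kips/bolt; interior L_c = 2.8125 − 0.9375 = 1.875, R_n = 102.38 kips/bolt. φR_n = 0.75 × (2×89.578 + 4×102.38) = 441.5 kips.
Block shear: shear path 2×[2+2×2.8125] = 2×7.625 in, A_gv = 11.438, A_nv = 2×(7.625 − 2.5×1)×0.75 = 7.6875 in²; tension across gage: (2.4375 − 1×1)×0.75 = 1.0781 in². R_n = min(0.6×65×7.6875, 0.6×50×11.438) + 1.0×65×1.0781 = min(299.81, 343.14) + 70.077 = 369.89 kips. φR_n = 0.75 × 369.89 = 277.4 kips.
Tension yield (gross): A_g = 7.75×0.75 = 5.8125 in². φR_n = 0.90 × 50 × 5.8125 = 261.6 kips.
Governing: min(146.1, 441.5, 277.4, 261.6) = 146.1 kips → bolt shear.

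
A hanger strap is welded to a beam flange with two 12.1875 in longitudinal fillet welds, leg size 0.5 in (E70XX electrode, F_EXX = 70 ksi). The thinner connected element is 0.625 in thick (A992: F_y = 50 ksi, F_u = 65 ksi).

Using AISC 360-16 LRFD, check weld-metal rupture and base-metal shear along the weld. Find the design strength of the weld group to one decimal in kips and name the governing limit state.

271.4 kips (weld metal governs)

Weld metal: throat = 0.707×0.5 = 0.3535 in, L = 2×12.1875 = 24.375 in. φR_n = 0.75 × 0.6 × 70 × 0.3535 × 24.375 = 271.4 kips.
Base metal shear (0.625 in plate): yield φR_n = 1.0×0.6×50×0.625×24.375 = 457.0 kips; rupture φR_n = 0.75×0.6×65×0.625×24.375 = 445.6 kips; take 445.6 kips (rupture).
Governing: min(271.4, 445.6) = 271.4 kips → weld metal.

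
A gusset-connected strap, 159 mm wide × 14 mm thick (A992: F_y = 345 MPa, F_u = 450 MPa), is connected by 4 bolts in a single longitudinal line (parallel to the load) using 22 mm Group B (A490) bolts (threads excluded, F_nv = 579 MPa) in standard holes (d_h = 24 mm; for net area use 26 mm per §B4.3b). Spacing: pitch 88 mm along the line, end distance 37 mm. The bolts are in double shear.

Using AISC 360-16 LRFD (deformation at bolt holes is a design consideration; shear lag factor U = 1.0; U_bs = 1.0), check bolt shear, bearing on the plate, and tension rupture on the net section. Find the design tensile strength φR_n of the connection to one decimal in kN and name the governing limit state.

628.4 kN (net-section rupture governs)

Bolt shear: A_b = π(22)²/4 = 380.13 mm². φR_n = 0.75 × 579 × 380.13 × 4 × 2 = 1320.6 kN.
Bearing (14 mm plate, F_u = 450 MPa): end bolts L_c = 37 − 24/2 = 25, R_n = min(1.2×25×14×450, 2.4×22×14×450) = 189 kN/bolt; interior L_c = 88 − 24 = 64, R_n = 332.64 kN/bolt. φR_n = 0.75 × (1×189 + 3×332.64) = 890.2 kN.
Tension rupture (net): A_n = (159 − 1×26)×14 = 1862 mm² (U = 1.0, A_e = A_n). φR_n = 0.75 × 450 × 1862 = 628.4 kN.
Governing: min(1320.6, 890.2, 628.4) = 628.4 kN → net-section rupture.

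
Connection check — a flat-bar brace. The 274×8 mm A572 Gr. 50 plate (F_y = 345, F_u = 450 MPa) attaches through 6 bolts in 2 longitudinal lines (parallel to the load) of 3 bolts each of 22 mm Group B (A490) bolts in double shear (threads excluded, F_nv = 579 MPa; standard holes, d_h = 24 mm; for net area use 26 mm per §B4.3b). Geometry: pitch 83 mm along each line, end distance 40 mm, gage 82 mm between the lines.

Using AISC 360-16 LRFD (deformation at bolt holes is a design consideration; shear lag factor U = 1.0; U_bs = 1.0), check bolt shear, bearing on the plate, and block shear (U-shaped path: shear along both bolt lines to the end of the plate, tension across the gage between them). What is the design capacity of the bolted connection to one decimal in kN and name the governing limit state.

Bolt shear: A_b = π(22)²/4 = 380.13 mm². φR_n = 0.75 × 579 × 380.13 × 6 × 2 = 1980.9 kN.
Bearing (8 mm plate, F_u = 450 MPa): end bolts L_c = 40 − 24/2 = 28, R_n = min(1.2×28×8×450, 2.4×22×8×450) = 120.96 kN/bolt; interior L_c = 83 − 24 = 59, R_n = 190.08 kN/bolt. φR_n = 0.75 × (2×120.96 + 4×190.08) = 751.7 kN.
Block shear: shear path 2×[40+2×83] = 2×206 mm, A_gv = 3296, A_nv = 2×(206 − 2.5×26)×8 = 2256 mm²; tension across gage: (82 − 1×26)×8 = 448 mm². R_n = min(0.6×450×2256, 0.6×345×3296) + 1.0×450×448 = min(609.12, 682.27) + 201.6 = 810.72 kN. φR_n = 0.75 × 810.72 = 608.0 kN.
Governing: min(1980.9, 751.7, 608.0) = 608.0 kN → block shear.

608.0 kN (block shear governs)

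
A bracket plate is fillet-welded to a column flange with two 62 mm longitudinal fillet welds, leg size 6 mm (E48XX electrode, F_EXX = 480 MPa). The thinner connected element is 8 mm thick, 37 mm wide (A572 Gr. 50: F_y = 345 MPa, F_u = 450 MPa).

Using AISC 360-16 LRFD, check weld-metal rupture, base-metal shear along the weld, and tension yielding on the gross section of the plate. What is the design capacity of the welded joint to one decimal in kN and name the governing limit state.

Weld metal: throat = 0.707×6 = 4.242 mm, L = 2×62 = 124 mm. φR_n = 0.75 × 0.6 × 480 × 4.242 × 124 = 113.6 kN.
Base metal shear (8 mm plate): yield φR_n = 1.0×0.6×345×8×124 = 205.3 kN; rupture φR_n = 0.75×0.6×450×8×124 = 200.9 kN; take 200.9 kN (rupture).
Tension yield (gross): A_g = 37×8 = 296 mm². φR_n = 0.90 × 345 × 296 = 91.9 kN.
Governing: min(113.6, 200.9, 91.9) = 91.9 kN → gross-section yield.

91.9 kN (gross-section yield governs)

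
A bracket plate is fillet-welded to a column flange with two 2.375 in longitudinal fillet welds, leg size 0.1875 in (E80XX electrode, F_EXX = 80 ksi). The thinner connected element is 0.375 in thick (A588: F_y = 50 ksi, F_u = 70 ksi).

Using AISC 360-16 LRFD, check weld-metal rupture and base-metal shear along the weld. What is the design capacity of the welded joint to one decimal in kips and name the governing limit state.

22.7 kips (weld metal governs)

Weld metal: throat = 0.707×0.1875 = 0.13256 in, L = 2×2.375 = 4.75 in. φR_n = 0.75 × 0.6 × 80 × 0.13256 × 4.75 = 22.7 kips.
Base metal shear (0.375 in plate): yield φR_n = 1.0×0.6×50×0.375×4.75 = 53.4 kips; rupture φR_n = 0.75×0.6×70×0.375×4.75 = 56.1 kips; take 53.4 kips (yield).
Governing: min(22.7, 53.4) = 22.7 kips → weld metal.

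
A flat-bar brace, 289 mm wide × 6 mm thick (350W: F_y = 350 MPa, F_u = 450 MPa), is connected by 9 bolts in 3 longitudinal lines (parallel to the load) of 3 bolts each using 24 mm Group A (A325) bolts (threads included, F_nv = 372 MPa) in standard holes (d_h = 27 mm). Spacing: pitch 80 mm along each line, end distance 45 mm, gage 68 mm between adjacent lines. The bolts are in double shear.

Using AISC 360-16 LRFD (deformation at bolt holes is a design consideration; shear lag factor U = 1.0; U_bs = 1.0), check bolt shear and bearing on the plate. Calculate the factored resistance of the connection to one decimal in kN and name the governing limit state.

Bolt shear: A_b = π(24)²/4 = 452.39 mm². φR_n = 0.75 × 372 × 452.39 × 9 × 2 = 2271.9 kN.
Bearing (6 mm plate, F_u = 450 MPa): end bolts L_c = 45 − 27/2 = 31.5, R_n = min(1.2×31.5×6×450, 2.4×24×6×450) = 102.06 kN/bolt; interior L_c = 80 − 27 = 53, R_n = 155.52 kN/bolt. φR_n = 0.75 × (3×102.06 + 6×155.52) = 929.5 kN.
Governing: min(2271.9, 929.5) = 929.5 kN → bearing.

929.5 kN (bearing governs)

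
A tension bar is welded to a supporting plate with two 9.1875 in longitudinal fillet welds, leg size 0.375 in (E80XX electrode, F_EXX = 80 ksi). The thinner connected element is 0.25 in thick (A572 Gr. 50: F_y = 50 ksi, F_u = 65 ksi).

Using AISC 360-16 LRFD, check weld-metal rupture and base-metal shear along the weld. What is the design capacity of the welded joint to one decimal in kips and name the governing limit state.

134.4 kips (base-metal shear governs)

Weld metal: throat = 0.707×0.375 = 0.26513 in, L = 2×9.1875 = 18.375 in. φR_n = 0.75 × 0.6 × 80 × 0.26513 × 18.375 = 175.4 kips.
Base metal shear (0.25 in plate): yield φR_n = 1.0×0.6×50×0.25×18.375 = 137.8 kips; rupture φR_n = 0.75×0.6×65×0.25×18.375 = 134.4 kips; take 134.4 kips (rupture).
Governing: min(175.4, 134.4) = 134.4 kips → base-metal shear.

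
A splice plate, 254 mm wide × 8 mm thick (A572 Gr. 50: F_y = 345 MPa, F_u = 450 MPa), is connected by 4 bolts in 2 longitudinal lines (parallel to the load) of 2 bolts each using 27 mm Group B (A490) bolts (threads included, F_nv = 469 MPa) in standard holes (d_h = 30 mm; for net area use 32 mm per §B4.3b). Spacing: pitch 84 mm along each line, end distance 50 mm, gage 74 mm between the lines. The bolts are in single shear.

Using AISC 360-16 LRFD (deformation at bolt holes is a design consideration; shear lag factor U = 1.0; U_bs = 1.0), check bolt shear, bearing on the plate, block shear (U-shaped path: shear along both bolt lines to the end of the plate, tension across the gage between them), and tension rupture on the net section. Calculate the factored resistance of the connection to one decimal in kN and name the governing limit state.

Bolt shear: A_b = π(27)²/4 = 572.56 mm². φR_n = 0.75 × 469 × 572.56 × 4 × 1 = 805.6 kN.
Bearing (8 mm plate, F_u = 450 MPa): end bolts L_c = 50 − 30/2 = 35, R_n = min(1.2×35×8×450, 2.4×27×8×450) = 151.2 kN/bolt; interior L_c = 84 − 30 = 54, R_n = 233.28 kN/bolt. φR_n = 0.75 × (2×151.2 + 2×233.28) = 576.7 kN.
Block shear: shear path 2×[50+1×84] = 2×134 mm, A_gv = 2144, A_nv = 2×(134 − 1.5×32)×8 = 1376 mm²; tension across gage: (74 − 1×32)×8 = 336 mm². R_n = min(0.6×450×1376, 0.6×345×2144) + 1.0×450×336 = min(371.52, 443.81) + 151.2 = 522.72 kN. φR_n = 0.75 × 522.72 = 392.0 kN.
Tension rupture (net): A_n = (254 − 2×32)×8 = 1520 mm² (U = 1.0, A_e = A_n). φR_n = 0.75 × 450 × 1520 = 513.0 kN.
Governing: min(805.6, 576.7, 392.0, 513.0) = 392.0 kN → block shear.

392.0 kN (block shear governs)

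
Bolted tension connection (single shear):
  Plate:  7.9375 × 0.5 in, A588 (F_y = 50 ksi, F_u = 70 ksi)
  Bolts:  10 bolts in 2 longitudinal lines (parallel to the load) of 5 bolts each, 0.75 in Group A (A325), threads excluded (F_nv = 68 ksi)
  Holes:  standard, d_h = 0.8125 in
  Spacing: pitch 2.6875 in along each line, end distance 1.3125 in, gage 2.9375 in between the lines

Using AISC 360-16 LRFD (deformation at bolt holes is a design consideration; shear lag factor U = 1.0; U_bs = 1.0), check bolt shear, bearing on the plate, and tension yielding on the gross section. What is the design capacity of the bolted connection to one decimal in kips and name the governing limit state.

Bolt shear: A_b = π(0.75)²/4 = 0.44179 in². φR_n = 0.75 × 68 × 0.44179 × 10 × 1 = 225.3 kips.
Bearing (0.5 in plate, F_u = 70 ksi): end bolts L_c = 1.3125 − 0.8125/2 = 0.90625, R_n = min(1.2×0.90625×0.5×70, 2.4×0.75×0.5×70) = 38.063 kips/bolt; interior L_c = 2.6875 − 0.8125 = 1.875, R_n = 63 kips/bolt. φR_n = 0.75 × (2×38.063 + 8×63) = 435.1 kips.
Tension yield (gross): A_g = 7.9375×0.5 = 3.9688 in². φR_n = 0.90 × 50 × 3.9688 = 178.6 kips.
Governing: min(225.3, 435.1, 178.6) = 178.6 kips → gross-section yield.

178.6 kips (gross-section yield governs)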